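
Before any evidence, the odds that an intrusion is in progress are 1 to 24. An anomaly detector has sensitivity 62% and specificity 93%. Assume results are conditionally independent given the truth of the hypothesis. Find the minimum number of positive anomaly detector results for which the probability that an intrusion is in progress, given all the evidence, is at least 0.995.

4

Prior odds = 1/24.
False-positive rate = 1 − 0.93 = 0.07; likelihood ratio of a positive = 0.62/0.07 = 62/7.
Target posterior odds = 0.995/0.005 = 199.
Need (1/24) × (62/7)ⁿ ≥ 199, i.e. (62/7)ⁿ ≥ 4776.
(62/7)³ = 238328/343 falls short of 4776 but (62/7)⁴ = 14776336/2401 reaches it, so n = 4.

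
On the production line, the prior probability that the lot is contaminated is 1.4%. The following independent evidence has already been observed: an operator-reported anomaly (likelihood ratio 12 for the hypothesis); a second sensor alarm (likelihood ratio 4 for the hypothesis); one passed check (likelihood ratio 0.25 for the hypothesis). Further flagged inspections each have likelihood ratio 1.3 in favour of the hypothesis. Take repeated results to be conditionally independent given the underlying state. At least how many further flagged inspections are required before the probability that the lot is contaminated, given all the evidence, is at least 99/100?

Prior odds = 0.014/0.986 = 7/493.
Combined Bayes factor of the evidence already in hand = 12 × 4 × 0.25 = 12.
Odds after that evidence = (7/493) × 12 = 84/493.
Target odds = 0.99/0.01 = 99.
Need 1.3ⁿ ≥ 99 ÷ (84/493) = 16269/28.
1.3²⁴ ≈542.801 falls short of 16269/28 but 1.3²⁵ ≈705.641 reaches it, so n = 25.

25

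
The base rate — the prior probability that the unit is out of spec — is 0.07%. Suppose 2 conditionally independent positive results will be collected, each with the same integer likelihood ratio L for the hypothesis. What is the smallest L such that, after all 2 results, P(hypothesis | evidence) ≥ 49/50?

265

Prior odds = 0.0007/0.9993 = 7/9993.
Target odds = 0.98/0.02 = 49.
Need L² ≥ 49 ÷ (7/9993) = 69951.
264² = 69696 < 69951 ≤ 70225 = 265², so L = 265.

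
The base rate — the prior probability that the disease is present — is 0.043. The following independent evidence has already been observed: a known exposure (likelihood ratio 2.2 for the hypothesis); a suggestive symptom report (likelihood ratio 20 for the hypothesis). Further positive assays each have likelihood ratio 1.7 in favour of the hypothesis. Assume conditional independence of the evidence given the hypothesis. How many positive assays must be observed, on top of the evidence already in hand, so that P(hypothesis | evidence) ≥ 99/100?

Prior odds = 0.043/0.957 = 43/957.
Combined Bayes factor of the evidence already in hand = 2.2 × 20 = 44.
Odds after that evidence = (43/957) × 44 = 172/87.
Target odds = 0.99/0.01 = 99.
Need 1.7ⁿ ≥ 99 ÷ (172/87) = 8613/172.
1.7⁷ = 410338673/10000000 falls short of 8613/172 but 1.7⁸ ≈69.7576 reaches it, so n = 8.

8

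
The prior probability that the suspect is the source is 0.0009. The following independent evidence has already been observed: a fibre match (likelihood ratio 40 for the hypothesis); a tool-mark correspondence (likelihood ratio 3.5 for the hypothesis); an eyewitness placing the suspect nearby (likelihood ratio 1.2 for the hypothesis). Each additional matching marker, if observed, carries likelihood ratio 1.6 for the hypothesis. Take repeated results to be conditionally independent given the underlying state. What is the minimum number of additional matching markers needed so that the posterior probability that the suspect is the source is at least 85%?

8

Prior odds = 0.0009/0.9991 = 9/9991.
Combined Bayes factor of the evidence already in hand = 40 × 3.5 × 1.2 = 168.
Odds after that evidence = (9/9991) × 168 = 1512/9991.
Target odds = 0.85/0.15 = 17/3.
Need 1.6ⁿ ≥ 17/3 ÷ (1512/9991) = 169847/4536.
1.6⁷ = 2097152/78125 falls short of 169847/4536 but 1.6⁸ = 16777216/390625 reaches it, so n = 8.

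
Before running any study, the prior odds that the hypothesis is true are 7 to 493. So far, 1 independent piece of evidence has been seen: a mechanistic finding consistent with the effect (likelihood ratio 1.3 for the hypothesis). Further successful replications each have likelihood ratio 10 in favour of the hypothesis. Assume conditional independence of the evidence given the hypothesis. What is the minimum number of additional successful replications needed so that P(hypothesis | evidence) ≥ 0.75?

Prior odds = 7/493.
Bayes factor of the evidence already in hand = 1.3.
Odds after that evidence = (7/493) × 1.3 = 91/4930.
Target odds = 0.75/0.25 = 3.
Need 10ⁿ ≥ 3 ÷ (91/4930) = 14790/91.
10² = 100 falls short of 14790/91 but 10³ = 1000 reaches it, so n = 3.

3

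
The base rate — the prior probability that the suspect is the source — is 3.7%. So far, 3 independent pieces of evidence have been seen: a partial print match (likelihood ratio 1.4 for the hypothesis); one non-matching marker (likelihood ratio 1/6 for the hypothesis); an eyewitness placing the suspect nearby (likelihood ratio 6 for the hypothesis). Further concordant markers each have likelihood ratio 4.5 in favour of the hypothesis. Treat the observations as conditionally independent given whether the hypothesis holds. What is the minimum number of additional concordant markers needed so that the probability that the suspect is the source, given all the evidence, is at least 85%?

Prior odds = 0.037/0.963 = 37/963.
Combined Bayes factor of the evidence already in hand = 1.4 × (1/6) × 6 = 1.4.
Odds after that evidence = (37/963) × 1.4 = 259/4815.
Target odds = 0.85/0.15 = 17/3.
Need 4.5ⁿ ≥ 17/3 ÷ (259/4815) = 27285/259.
4.5³ = 91.125 falls short of 27285/259 but 4.5⁴ = 410.0625 reaches it, so n = 4.

4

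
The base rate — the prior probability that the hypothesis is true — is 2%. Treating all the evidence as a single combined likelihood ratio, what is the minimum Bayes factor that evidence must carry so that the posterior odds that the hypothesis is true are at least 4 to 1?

196

Prior odds = 0.02/0.98 = 1/49.
Target odds = 4.
Required Bayes factor = 4 ÷ (1/49) = 196.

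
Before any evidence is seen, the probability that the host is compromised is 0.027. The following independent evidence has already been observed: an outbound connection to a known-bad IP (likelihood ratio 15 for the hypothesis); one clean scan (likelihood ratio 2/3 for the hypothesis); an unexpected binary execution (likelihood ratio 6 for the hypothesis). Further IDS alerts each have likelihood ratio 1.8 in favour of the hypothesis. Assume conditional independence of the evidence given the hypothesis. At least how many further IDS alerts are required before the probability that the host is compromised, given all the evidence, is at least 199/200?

9

Prior odds = 0.027/0.973 = 27/973.
Combined Bayes factor of the evidence already in hand = 15 × (2/3) × 6 = 60.
Odds after that evidence = (27/973) × 60 = 1620/973.
Target odds = 0.995/0.005 = 199.
Need 1.8ⁿ ≥ 199 ÷ (1620/973) = 193627/1620.
1.8⁸ = 43046721/390625 falls short of 193627/1620 but 1.8⁹ = 387420489/1953125 reaches it, so n = 9.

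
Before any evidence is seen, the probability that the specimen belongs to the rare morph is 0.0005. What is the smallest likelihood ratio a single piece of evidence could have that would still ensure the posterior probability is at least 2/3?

3998

Prior odds = 0.0005/0.9995 = 1/1999.
Target odds = (2/3)/(1/3) = 2.
Required Bayes factor = 2 ÷ (1/1999) = 3998.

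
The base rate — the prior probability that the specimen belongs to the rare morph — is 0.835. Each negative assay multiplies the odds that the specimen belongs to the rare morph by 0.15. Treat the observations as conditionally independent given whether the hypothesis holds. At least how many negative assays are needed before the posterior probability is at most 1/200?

Prior odds: 0.835 ÷ 0.165 = 167/33.
Likelihood ratio per negative assay = 0.15.
Target odds: 0.005 ÷ 0.995 = 1/199.
Need (167/33) × 0.15ⁿ ≤ 1/199, i.e. 0.15ⁿ ≤ 33/33233.
0.15³ = 0.003375 is still above 33/33233 but 0.15⁴ = 81/160000 is at or below it, so n = 4.

4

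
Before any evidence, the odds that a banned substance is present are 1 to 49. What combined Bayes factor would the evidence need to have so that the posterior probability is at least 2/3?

Prior odds = 1/49.
Target odds = (2/3)/(1/3) = 2.
Required Bayes factor = 2 ÷ (1/49) = 98.

98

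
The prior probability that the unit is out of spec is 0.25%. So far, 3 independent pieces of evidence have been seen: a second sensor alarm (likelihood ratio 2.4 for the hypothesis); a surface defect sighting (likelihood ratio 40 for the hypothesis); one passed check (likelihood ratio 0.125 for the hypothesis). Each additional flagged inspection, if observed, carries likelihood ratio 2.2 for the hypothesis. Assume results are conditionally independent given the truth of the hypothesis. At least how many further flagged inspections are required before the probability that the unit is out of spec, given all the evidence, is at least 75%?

Prior odds = 0.0025/0.9975 = 1/399.
Combined Bayes factor of the evidence already in hand = 2.4 × 40 × 0.125 = 12.
Odds after that evidence = (1/399) × 12 = 4/133.
Target odds = 0.75/0.25 = 3.
Need 2.2ⁿ ≥ 3 ÷ (4/133) = 99.75.
2.2⁵ = 51.53632 falls short of 99.75 but 2.2⁶ = 1771561/15625 reaches it, so n = 6.

6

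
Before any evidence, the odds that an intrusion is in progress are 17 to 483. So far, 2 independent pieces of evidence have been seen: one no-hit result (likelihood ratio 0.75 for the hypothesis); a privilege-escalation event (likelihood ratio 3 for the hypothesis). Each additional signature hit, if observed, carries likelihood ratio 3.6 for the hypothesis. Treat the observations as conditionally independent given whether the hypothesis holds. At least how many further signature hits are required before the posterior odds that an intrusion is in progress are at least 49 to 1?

Prior odds = 17/483.
Combined Bayes factor of the evidence already in hand = 0.75 × 3 = 2.25.
Odds after that evidence = (17/483) × 2.25 = 51/644.
Target odds = 49.
Need 3.6ⁿ ≥ 49 ÷ (51/644) = 31556/51.
3.6⁵ = 604.66176 falls short of 31556/51 but 3.6⁶ = 34012224/15625 reaches it, so n = 6.

6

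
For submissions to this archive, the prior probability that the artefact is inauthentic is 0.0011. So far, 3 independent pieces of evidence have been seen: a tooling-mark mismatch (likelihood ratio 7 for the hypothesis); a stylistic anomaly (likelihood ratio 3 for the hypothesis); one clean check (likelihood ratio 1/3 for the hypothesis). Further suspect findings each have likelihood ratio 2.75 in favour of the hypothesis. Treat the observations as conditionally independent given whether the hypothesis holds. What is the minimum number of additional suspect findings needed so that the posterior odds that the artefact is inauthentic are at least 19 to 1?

8

Prior odds = 0.0011/0.9989 = 11/9989.
Combined Bayes factor of the evidence already in hand = 7 × 3 × (1/3) = 7.
Odds after that evidence = (11/9989) × 7 = 11/1427.
Target odds = 19.
Need 2.75ⁿ ≥ 19 ÷ (11/1427) = 27113/11.
2.75⁷ = 19487171/16384 falls short of 27113/11 but 2.75⁸ = 214358881/65536 reaches it, so n = 8.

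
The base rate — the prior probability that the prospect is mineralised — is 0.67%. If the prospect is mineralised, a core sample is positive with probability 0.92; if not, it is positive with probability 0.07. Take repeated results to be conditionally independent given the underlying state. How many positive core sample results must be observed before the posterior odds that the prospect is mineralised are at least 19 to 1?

4

Prior odds = 0.0067/0.9933 = 67/9933.
Likelihood ratio of a positive = 0.92/0.07 = 92/7.
Target odds = 19.
Require (92/7)ⁿ ≥ 19 ÷ (67/9933) = 188727/67.
(92/7)³ = 778688/343 falls short of 188727/67 but (92/7)⁴ = 71639296/2401 reaches it, so n = 4.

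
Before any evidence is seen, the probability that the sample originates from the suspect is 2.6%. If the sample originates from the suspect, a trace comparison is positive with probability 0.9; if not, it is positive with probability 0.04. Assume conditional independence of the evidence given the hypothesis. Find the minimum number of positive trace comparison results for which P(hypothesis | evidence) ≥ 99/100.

Prior odds = 0.026/0.974 = 13/487.
Likelihood ratio of a positive = 0.9/0.04 = 22.5.
Target posterior odds = 0.99/0.01 = 99.
Require 22.5ⁿ ≥ 99 ÷ (13/487) = 48213/13.
22.5² = 506.25 falls short of 48213/13 but 22.5³ = 11390.625 reaches it, so n = 3.

3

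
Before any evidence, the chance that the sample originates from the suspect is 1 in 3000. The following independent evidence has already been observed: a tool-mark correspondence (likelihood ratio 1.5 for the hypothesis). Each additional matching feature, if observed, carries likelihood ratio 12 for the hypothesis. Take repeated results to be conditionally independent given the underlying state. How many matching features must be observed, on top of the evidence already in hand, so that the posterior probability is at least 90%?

4

Prior odds = (1/3000)/(2999/3000) = 1/2999.
Bayes factor of the evidence already in hand = 1.5.
Odds after that evidence = (1/2999) × 1.5 = 3/5998.
Target odds = 0.9/0.1 = 9.
Need 12ⁿ ≥ 9 ÷ (3/5998) = 17994.
12³ = 1728 falls short of 17994 but 12⁴ = 20736 reaches it, so n = 4.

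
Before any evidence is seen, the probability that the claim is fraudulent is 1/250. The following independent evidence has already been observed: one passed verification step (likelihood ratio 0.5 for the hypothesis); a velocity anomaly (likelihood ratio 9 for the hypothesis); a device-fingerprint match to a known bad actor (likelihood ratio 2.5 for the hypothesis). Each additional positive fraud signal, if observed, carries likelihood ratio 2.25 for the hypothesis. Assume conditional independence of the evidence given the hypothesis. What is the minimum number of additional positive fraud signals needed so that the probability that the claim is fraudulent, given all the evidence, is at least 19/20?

Prior odds = 0.004/0.996 = 1/249.
Combined Bayes factor of the evidence already in hand = 0.5 × 9 × 2.5 = 11.25.
Odds after that evidence = (1/249) × 11.25 = 15/332.
Target odds = 0.95/0.05 = 19.
Need 2.25ⁿ ≥ 19 ÷ (15/332) = 6308/15.
2.25⁷ = 4782969/16384 falls short of 6308/15 but 2.25⁸ = 43046721/65536 reaches it, so n = 8.

8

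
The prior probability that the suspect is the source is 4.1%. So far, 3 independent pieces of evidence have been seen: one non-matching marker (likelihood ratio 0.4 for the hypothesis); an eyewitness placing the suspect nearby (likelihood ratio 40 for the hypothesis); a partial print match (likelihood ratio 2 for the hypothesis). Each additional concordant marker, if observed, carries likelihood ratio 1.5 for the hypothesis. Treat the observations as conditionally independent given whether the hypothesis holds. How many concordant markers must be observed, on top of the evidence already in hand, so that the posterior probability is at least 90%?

5

Prior odds = 0.041/0.959 = 41/959.
Combined Bayes factor of the evidence already in hand = 0.4 × 40 × 2 = 32.
Odds after that evidence = (41/959) × 32 = 1312/959.
Target odds = 0.9/0.1 = 9.
Need 1.5ⁿ ≥ 9 ÷ (1312/959) = 8631/1312.
1.5⁴ = 5.0625 falls short of 8631/1312 but 1.5⁵ = 7.59375 reaches it, so n = 5.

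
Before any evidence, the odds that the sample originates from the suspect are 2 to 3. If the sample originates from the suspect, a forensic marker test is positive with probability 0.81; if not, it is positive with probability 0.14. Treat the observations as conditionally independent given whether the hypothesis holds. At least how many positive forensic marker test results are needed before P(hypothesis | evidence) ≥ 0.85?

2

Prior odds = 2/3.
Likelihood ratio of a positive = 0.81/0.14 = 81/14.
Target odds: 0.85 ÷ 0.15 = 17/3.
Need (2/3) × (81/14)ⁿ ≥ 17/3, i.e. (81/14)ⁿ ≥ 8.5.
(81/14)¹ = 81/14 falls short of 8.5 but (81/14)² = 6561/196 reaches it, so n = 2.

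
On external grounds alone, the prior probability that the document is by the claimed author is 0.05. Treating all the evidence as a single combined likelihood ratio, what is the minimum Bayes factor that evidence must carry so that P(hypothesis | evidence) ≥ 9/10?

Prior odds = 0.05/0.95 = 1/19.
Target odds = 0.9/0.1 = 9.
Required Bayes factor = 9 ÷ (1/19) = 171.

171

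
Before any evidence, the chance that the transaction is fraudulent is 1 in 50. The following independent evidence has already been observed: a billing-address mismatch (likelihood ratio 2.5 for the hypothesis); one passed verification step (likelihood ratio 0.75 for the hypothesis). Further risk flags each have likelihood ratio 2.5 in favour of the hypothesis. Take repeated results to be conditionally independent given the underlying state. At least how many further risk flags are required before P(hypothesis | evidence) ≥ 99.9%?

Prior odds = 0.02/0.98 = 1/49.
Combined Bayes factor of the evidence already in hand = 2.5 × 0.75 = 1.875.
Odds after that evidence = (1/49) × 1.875 = 15/392.
Target odds = 0.999/0.001 = 999.
Need 2.5ⁿ ≥ 999 ÷ (15/392) = 26107.2.
2.5¹¹ = 48828125/2048 falls short of 26107.2 but 2.5¹² = 244140625/4096 reaches it, so n = 12.

12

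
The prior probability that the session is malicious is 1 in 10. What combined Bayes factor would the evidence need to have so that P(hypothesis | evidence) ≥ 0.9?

Prior odds = 0.1/0.9 = 1/9.
Target odds = 0.9/0.1 = 9.
Required Bayes factor = 9 ÷ (1/9) = 81.

81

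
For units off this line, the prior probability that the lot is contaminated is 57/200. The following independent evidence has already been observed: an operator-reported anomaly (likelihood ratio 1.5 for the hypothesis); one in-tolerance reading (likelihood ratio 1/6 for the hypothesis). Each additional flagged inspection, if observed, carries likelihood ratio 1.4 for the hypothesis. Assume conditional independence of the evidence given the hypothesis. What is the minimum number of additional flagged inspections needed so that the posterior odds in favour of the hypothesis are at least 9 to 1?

14

Prior odds = 0.285/0.715 = 57/143.
Combined Bayes factor of the evidence already in hand = 1.5 × (1/6) = 0.25.
Odds after that evidence = (57/143) × 0.25 = 57/572.
Target odds = 9.
Need 1.4ⁿ ≥ 9 ÷ (57/572) = 1716/19.
1.4¹³ ≈79.3715 falls short of 1716/19 but 1.4¹⁴ ≈111.12 reaches it, so n = 14.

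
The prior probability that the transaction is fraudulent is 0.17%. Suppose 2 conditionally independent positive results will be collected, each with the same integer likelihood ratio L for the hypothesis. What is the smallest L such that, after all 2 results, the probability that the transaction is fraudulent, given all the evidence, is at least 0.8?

Prior odds = 0.0017/0.9983 = 17/9983.
Target odds = 0.8/0.2 = 4.
Need L² ≥ 4 ÷ (17/9983) = 39932/17.
48² = 2304 < 39932/17 ≤ 2401 = 49², so L = 49.

49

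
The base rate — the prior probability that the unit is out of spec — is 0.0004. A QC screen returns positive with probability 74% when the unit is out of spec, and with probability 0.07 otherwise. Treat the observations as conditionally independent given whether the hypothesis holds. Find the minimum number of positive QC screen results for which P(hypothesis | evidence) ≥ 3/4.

Prior odds = 0.0004/0.9996 = 1/2499.
Likelihood ratio of a positive result = 0.74/0.07 = 74/7.
Target posterior odds = 0.75/0.25 = 3.
Require (74/7)ⁿ ≥ 3 ÷ (1/2499) = 7497.
(74/7)³ = 405224/343 falls short of 7497 but (74/7)⁴ = 29986576/2401 reaches it, so n = 4.

4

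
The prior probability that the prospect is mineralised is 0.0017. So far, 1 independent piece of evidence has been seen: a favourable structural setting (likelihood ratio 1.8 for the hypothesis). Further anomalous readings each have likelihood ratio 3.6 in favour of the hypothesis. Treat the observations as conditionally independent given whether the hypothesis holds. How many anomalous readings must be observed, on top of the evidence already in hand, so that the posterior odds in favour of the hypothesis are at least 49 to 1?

8

Prior odds = 0.0017/0.9983 = 17/9983.
Bayes factor of the evidence already in hand = 1.8.
Odds after that evidence = (17/9983) × 1.8 = 153/49915.
Target odds = 49.
Need 3.6ⁿ ≥ 49 ÷ (153/49915) = 2445835/153.
3.6⁷ = 612220032/78125 falls short of 2445835/153 but 3.6⁸ ≈28211.1 reaches it, so n = 8.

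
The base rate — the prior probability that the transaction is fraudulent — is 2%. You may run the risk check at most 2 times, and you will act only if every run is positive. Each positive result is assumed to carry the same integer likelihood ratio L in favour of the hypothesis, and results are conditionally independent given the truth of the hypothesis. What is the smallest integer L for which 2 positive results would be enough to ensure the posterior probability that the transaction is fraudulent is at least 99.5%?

Prior odds = 0.02/0.98 = 1/49.
Target odds = 0.995/0.005 = 199.
Need L² ≥ 199 ÷ (1/49) = 9751.
98² = 9604 < 9751 ≤ 9801 = 99², so L = 99.

99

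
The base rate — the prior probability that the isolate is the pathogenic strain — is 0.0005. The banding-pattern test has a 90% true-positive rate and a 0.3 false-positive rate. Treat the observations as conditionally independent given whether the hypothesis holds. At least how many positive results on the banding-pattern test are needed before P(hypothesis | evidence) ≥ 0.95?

Prior odds: 0.0005 ÷ 0.9995 = 1/1999.
Likelihood ratio of a positive result = 0.9/0.3 = 3.
Target posterior odds = 0.95/0.05 = 19.
Require 3ⁿ ≥ 19 ÷ (1/1999) = 37981.
3⁹ = 19683 falls short of 37981 but 3¹⁰ = 59049 reaches it, so n = 10.

10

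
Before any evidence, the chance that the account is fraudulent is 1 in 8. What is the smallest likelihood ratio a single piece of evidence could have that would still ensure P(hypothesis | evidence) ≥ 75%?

Prior odds = 0.125/0.875 = 1/7.
Target odds = 0.75/0.25 = 3.
Required Bayes factor = 3 ÷ (1/7) = 21.

21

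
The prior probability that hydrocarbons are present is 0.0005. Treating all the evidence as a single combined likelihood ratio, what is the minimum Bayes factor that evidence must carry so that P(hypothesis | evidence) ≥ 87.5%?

13993

Prior odds = 0.0005/0.9995 = 1/1999.
Target odds = 0.875/0.125 = 7.
Required Bayes factor = 7 ÷ (1/1999) = 13993.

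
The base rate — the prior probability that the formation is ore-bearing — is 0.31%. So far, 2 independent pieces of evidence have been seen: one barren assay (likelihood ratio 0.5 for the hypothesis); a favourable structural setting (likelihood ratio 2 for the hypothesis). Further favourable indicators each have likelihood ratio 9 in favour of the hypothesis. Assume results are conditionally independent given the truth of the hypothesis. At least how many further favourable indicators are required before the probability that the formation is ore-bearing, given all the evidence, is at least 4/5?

Prior odds = 0.0031/0.9969 = 31/9969.
Combined Bayes factor of the evidence already in hand = 0.5 × 2 = 1.
Odds after that evidence = (31/9969) × 1 = 31/9969.
Target odds = 0.8/0.2 = 4.
Need 9ⁿ ≥ 4 ÷ (31/9969) = 39876/31.
9³ = 729 falls short of 39876/31 but 9⁴ = 6561 reaches it, so n = 4.

4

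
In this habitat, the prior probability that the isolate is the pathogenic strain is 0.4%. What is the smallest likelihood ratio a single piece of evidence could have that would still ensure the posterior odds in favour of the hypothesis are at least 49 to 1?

Prior odds = 0.004/0.996 = 1/249.
Target odds = 49.
Required Bayes factor = 49 ÷ (1/249) = 12201.

12201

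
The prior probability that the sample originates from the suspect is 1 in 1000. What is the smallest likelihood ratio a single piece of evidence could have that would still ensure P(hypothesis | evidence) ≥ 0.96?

Prior odds = 0.001/0.999 = 1/999.
Target odds = 0.96/0.04 = 24.
Required Bayes factor = 24 ÷ (1/999) = 23976.

23976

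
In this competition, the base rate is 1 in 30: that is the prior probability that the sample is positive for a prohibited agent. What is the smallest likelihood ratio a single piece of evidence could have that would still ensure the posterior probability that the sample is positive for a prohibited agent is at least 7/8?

203

Prior odds = (1/30)/(29/30) = 1/29.
Target odds = 0.875/0.125 = 7.
Required Bayes factor = 7 ÷ (1/29) = 203.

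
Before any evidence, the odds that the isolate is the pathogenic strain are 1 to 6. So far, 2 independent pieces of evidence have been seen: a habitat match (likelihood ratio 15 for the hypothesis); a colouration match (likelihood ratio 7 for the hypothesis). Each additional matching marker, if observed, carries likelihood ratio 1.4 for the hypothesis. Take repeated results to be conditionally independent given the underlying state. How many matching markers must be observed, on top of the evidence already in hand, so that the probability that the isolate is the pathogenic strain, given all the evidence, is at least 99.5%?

Prior odds = 1/6.
Combined Bayes factor of the evidence already in hand = 15 × 7 = 105.
Odds after that evidence = (1/6) × 105 = 17.5.
Target odds = 0.995/0.005 = 199.
Need 1.4ⁿ ≥ 199 ÷ 17.5 = 398/35.
1.4⁷ = 823543/78125 falls short of 398/35 but 1.4⁸ = 5764801/390625 reaches it, so n = 8.

8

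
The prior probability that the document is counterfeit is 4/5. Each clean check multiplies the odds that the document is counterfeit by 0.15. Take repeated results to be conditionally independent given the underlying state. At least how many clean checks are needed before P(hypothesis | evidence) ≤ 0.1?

Prior odds: 0.8 ÷ 0.2 = 4.
Likelihood ratio per clean check = 0.15.
Target posterior odds = 0.1/0.9 = 1/9.
Need 4 × 0.15ⁿ ≤ 1/9, i.e. 0.15ⁿ ≤ 1/36.
0.15¹ = 0.15 is still above 1/36 but 0.15² = 0.0225 is at or below it, so n = 2.

2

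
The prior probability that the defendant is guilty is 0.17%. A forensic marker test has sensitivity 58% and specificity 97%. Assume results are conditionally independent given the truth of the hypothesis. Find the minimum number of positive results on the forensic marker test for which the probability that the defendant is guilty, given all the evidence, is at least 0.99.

4

Prior odds: 0.0017 ÷ 0.9983 = 17/9983.
False-positive rate = 1 − 0.97 = 0.03; likelihood ratio of a positive = 0.58/0.03 = 58/3.
Target odds: 0.99 ÷ 0.01 = 99.
Require (58/3)ⁿ ≥ 99 ÷ (17/9983) = 988317/17.
(58/3)³ = 195112/27 falls short of 988317/17 but (58/3)⁴ = 11316496/81 reaches it, so n = 4.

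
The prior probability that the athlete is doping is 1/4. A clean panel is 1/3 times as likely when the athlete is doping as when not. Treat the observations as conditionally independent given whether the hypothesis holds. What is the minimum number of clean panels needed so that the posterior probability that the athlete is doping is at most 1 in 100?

4

Prior odds = 0.25/0.75 = 1/3.
Likelihood ratio per clean panel = 1/3.
Target posterior odds = 0.01/0.99 = 1/99.
Require (1/3)ⁿ ≤ 1/99 ÷ (1/3) = 1/33.
(1/3)³ = 1/27 is still above 1/33 but (1/3)⁴ = 1/81 is at or below it, so n = 4.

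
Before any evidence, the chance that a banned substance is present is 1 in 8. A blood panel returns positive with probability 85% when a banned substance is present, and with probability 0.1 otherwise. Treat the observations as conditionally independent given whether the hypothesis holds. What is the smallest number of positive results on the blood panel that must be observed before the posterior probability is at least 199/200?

4

Prior odds = 0.125/0.875 = 1/7.
Likelihood ratio of a positive result = 0.85/0.1 = 8.5.
Target odds: 0.995 ÷ 0.005 = 199.
Require 8.5ⁿ ≥ 199 ÷ (1/7) = 1393.
8.5³ = 614.125 falls short of 1393 but 8.5⁴ = 5220.0625 reaches it, so n = 4.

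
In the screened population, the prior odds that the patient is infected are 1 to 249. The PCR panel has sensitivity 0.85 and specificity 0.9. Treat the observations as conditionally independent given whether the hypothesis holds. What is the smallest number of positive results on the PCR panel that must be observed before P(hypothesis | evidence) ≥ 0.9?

Prior odds = 1/249.
False-positive rate = 1 − 0.9 = 0.1; likelihood ratio of a positive = 0.85/0.1 = 8.5.
Target posterior odds = 0.9/0.1 = 9.
Require 8.5ⁿ ≥ 9 ÷ (1/249) = 2241.
8.5³ = 614.125 falls short of 2241 but 8.5⁴ = 5220.0625 reaches it, so n = 4.

4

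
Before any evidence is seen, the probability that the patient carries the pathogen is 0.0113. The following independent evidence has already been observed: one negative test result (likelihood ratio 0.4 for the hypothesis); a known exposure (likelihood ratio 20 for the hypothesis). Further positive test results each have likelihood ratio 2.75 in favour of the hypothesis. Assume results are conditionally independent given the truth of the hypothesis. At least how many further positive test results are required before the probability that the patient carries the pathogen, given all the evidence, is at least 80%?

Prior odds = 0.0113/0.9887 = 113/9887.
Combined Bayes factor of the evidence already in hand = 0.4 × 20 = 8.
Odds after that evidence = (113/9887) × 8 = 904/9887.
Target odds = 0.8/0.2 = 4.
Need 2.75ⁿ ≥ 4 ÷ (904/9887) = 9887/226.
2.75³ = 20.796875 falls short of 9887/226 but 2.75⁴ = 57.19140625 reaches it, so n = 4.

4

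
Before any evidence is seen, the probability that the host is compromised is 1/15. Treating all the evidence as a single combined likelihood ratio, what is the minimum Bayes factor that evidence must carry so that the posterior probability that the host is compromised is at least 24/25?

Prior odds = (1/15)/(14/15) = 1/14.
Target odds = 0.96/0.04 = 24.
Required Bayes factor = 24 ÷ (1/14) = 336.

336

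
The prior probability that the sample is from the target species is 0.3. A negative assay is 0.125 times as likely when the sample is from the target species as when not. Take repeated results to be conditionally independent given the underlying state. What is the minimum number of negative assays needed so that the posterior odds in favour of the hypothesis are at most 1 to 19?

2

Prior odds: 0.3 ÷ 0.7 = 3/7.
Likelihood ratio per negative assay = 0.125.
Target odds = 1/19.
Require 0.125ⁿ ≤ 1/19 ÷ (3/7) = 7/57.
0.125¹ = 0.125 is still above 7/57 but 0.125² = 0.015625 is at or below it, so n = 2.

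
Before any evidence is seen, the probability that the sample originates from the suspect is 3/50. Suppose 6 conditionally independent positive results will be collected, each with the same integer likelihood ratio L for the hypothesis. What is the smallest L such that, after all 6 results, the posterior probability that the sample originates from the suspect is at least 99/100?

4

Prior odds = 0.06/0.94 = 3/47.
Target odds = 0.99/0.01 = 99.
Need L⁶ ≥ 99 ÷ (3/47) = 1551.
3⁶ = 729 < 1551 ≤ 4096 = 4⁶, so L = 4.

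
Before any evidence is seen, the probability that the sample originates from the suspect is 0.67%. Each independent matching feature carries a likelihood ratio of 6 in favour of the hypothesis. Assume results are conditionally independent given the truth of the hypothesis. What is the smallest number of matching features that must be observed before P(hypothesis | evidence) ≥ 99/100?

Prior odds: 0.0067 ÷ 0.9933 = 67/9933.
Likelihood ratio per matching feature = 6.
Target posterior odds = 0.99/0.01 = 99.
Need (67/9933) × 6ⁿ ≥ 99, i.e. 6ⁿ ≥ 983367/67.
6⁵ = 7776 falls short of 983367/67 but 6⁶ = 46656 reaches it, so n = 6.

6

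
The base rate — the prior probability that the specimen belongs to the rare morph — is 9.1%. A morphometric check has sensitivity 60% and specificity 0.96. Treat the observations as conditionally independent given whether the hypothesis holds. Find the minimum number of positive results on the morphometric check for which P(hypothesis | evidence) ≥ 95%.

2

Prior odds: 0.091 ÷ 0.909 = 91/909.
False-positive rate = 1 − 0.96 = 0.04; likelihood ratio of a positive = 0.6/0.04 = 15.
Target posterior odds = 0.95/0.05 = 19.
Require 15ⁿ ≥ 19 ÷ (91/909) = 17271/91.
15¹ = 15 falls short of 17271/91 but 15² = 225 reaches it, so n = 2.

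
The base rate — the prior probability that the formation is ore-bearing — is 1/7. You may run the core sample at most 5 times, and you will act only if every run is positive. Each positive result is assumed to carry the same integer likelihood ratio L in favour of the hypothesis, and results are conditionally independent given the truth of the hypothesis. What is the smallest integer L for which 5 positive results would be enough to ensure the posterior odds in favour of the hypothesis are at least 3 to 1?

Prior odds = (1/7)/(6/7) = 1/6.
Target odds = 3.
Need L⁵ ≥ 3 ÷ (1/6) = 18.
1⁵ = 1 < 18 ≤ 32 = 2⁵, so L = 2.

2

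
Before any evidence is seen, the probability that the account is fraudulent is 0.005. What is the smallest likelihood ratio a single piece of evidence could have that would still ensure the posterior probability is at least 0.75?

Prior odds = 0.005/0.995 = 1/199.
Target odds = 0.75/0.25 = 3.
Required Bayes factor = 3 ÷ (1/199) = 597.

597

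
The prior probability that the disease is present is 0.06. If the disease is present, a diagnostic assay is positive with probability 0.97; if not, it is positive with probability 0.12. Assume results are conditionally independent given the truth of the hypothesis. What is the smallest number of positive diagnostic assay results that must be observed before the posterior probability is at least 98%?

4

Prior odds = 0.06/0.94 = 3/47.
Likelihood ratio of a positive = 0.97/0.12 = 97/12.
Target odds: 0.98 ÷ 0.02 = 49.
Need (3/47) × (97/12)ⁿ ≥ 49, i.e. (97/12)ⁿ ≥ 2303/3.
(97/12)³ = 912673/1728 falls short of 2303/3 but (97/12)⁴ = 88529281/20736 reaches it, so n = 4.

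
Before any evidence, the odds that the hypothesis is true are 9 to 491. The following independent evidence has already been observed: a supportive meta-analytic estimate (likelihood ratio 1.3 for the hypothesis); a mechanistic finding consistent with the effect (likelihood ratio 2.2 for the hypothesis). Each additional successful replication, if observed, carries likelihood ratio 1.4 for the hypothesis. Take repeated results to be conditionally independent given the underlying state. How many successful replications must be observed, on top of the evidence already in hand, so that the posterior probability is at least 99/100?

Prior odds = 9/491.
Combined Bayes factor of the evidence already in hand = 1.3 × 2.2 = 2.86.
Odds after that evidence = (9/491) × 2.86 = 1287/24550.
Target odds = 0.99/0.01 = 99.
Need 1.4ⁿ ≥ 99 ÷ (1287/24550) = 24550/13.
1.4²² ≈1639.9 falls short of 24550/13 but 1.4²³ ≈2295.86 reaches it, so n = 23.

23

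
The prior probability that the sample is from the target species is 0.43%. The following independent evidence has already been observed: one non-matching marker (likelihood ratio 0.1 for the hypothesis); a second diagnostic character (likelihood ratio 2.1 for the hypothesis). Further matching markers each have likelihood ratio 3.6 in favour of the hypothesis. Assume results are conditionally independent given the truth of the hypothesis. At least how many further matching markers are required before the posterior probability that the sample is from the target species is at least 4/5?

7

Prior odds = 0.0043/0.9957 = 43/9957.
Combined Bayes factor of the evidence already in hand = 0.1 × 2.1 = 0.21.
Odds after that evidence = (43/9957) × 0.21 = 301/331900.
Target odds = 0.8/0.2 = 4.
Need 3.6ⁿ ≥ 4 ÷ (301/331900) = 1327600/301.
3.6⁶ = 34012224/15625 falls short of 1327600/301 but 3.6⁷ = 612220032/78125 reaches it, so n = 7.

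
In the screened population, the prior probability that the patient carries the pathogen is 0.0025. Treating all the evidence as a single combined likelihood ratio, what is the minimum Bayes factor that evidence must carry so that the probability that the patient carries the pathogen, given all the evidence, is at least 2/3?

798

Prior odds = 0.0025/0.9975 = 1/399.
Target odds = (2/3)/(1/3) = 2.
Required Bayes factor = 2 ÷ (1/399) = 798.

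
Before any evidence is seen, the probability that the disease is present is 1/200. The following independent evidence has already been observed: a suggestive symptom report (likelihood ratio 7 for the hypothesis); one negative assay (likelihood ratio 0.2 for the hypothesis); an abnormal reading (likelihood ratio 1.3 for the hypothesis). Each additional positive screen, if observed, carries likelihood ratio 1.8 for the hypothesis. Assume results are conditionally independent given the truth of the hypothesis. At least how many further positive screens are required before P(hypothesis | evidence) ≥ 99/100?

16

Prior odds = 0.005/0.995 = 1/199.
Combined Bayes factor of the evidence already in hand = 7 × 0.2 × 1.3 = 1.82.
Odds after that evidence = (1/199) × 1.82 = 91/9950.
Target odds = 0.99/0.01 = 99.
Need 1.8ⁿ ≥ 99 ÷ (91/9950) = 985050/91.
1.8¹⁵ ≈6746.64 falls short of 985050/91 but 1.8¹⁶ ≈12144 reaches it, so n = 16.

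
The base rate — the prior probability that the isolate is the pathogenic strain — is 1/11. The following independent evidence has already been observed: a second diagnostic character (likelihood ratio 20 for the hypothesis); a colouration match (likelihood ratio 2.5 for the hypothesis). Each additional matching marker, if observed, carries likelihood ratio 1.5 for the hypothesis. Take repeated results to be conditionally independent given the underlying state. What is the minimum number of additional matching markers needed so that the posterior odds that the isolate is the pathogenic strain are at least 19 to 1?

Prior odds = (1/11)/(10/11) = 0.1.
Combined Bayes factor of the evidence already in hand = 20 × 2.5 = 50.
Odds after that evidence = 0.1 × 50 = 5.
Target odds = 19.
Need 1.5ⁿ ≥ 19 ÷ 5 = 3.8.
1.5³ = 3.375 falls short of 3.8 but 1.5⁴ = 5.0625 reaches it, so n = 4.

4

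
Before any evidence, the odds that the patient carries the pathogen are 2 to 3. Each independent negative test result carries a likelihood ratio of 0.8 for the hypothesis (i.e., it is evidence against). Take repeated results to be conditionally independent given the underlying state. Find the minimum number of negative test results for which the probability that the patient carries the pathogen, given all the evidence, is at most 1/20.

12

Prior odds = 2/3.
Likelihood ratio per negative test result = 0.8.
Target odds: 0.05 ÷ 0.95 = 1/19.
Need (2/3) × 0.8ⁿ ≤ 1/19, i.e. 0.8ⁿ ≤ 3/38.
0.8¹¹ = 4194304/48828125 is still above 3/38 but 0.8¹² = 16777216/244140625 is at or below it, so n = 12.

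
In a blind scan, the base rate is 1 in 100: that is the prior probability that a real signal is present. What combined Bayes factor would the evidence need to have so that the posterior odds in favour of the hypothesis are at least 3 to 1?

297

Prior odds = 0.01/0.99 = 1/99.
Target odds = 3.
Required Bayes factor = 3 ÷ (1/99) = 297.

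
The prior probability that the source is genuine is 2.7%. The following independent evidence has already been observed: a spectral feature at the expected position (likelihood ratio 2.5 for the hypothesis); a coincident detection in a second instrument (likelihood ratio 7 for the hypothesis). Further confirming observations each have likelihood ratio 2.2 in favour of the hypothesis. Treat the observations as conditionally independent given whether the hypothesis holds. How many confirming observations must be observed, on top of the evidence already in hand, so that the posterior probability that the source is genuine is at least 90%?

4

Prior odds = 0.027/0.973 = 27/973.
Combined Bayes factor of the evidence already in hand = 2.5 × 7 = 17.5.
Odds after that evidence = (27/973) × 17.5 = 135/278.
Target odds = 0.9/0.1 = 9.
Need 2.2ⁿ ≥ 9 ÷ (135/278) = 278/15.
2.2³ = 10.648 falls short of 278/15 but 2.2⁴ = 23.4256 reaches it, so n = 4.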